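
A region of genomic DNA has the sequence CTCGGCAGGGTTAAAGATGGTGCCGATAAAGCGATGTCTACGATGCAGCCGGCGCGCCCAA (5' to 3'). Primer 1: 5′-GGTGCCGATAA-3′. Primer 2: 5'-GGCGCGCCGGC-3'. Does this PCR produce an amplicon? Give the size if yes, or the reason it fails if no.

Primer 1 (GGTGCCGATAA) matches the top strand at positions 19–29; it acts as a forward primer.
Primer 2's reverse complement is GCCGGCGCGCC, matching the top strand at positions 48–58; it acts as a reverse primer.
The 3' ends face each other across positions 19–58, giving a 40 bp product.

Yes — a 40 bp product.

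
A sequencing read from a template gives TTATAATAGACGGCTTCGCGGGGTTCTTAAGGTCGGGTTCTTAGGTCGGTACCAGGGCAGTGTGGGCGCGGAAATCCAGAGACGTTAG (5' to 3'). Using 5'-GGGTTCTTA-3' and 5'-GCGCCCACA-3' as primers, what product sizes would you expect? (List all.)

49 bp, 35 bp

The forward primer GGGTTCTTA matches the top strand at positions 21–29, 35–43.
The reverse primer's reverse complement is TGTGGGCGC, matching at positions 61–69.
Each forward site pairs with the reverse site to give a product ending at position 69: sizes 49, 35 bp.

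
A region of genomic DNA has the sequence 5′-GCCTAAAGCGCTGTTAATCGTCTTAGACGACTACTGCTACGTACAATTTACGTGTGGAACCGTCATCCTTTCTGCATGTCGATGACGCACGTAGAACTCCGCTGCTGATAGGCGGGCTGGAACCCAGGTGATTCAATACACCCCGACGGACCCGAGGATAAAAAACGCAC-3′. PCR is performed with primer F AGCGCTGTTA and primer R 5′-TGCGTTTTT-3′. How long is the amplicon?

The forward primer matches the template at positions 7–16.
Reverse complement of the reverse primer: AAAAACGCA. This occurs on the top strand at positions 161–169.
Product length = (reverse-primer end) − (forward-primer start) + 1 = 169 − 7 + 1 = 163 bp.

163 bp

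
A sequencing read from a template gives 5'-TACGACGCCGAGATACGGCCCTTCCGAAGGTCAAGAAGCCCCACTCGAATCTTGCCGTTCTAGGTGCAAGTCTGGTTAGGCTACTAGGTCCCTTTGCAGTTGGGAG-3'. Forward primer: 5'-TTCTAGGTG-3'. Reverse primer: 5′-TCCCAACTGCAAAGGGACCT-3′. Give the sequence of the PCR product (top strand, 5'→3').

5'-TTCTAGGTGCAAGTCTGGTTAGGCTACTAGGTCCCTTTGCAGTTGGGA-3'

Forward primer TTCTAGGTG is found on the top strand at positions 58–66.
Taking the reverse complement of TCCCAACTGCAAAGGGACCT gives AGGTCCCTTTGCAGTTGGGA, found at positions 86–105 on the template; the primer anneals here to the top strand with its 3' end pointing upstream.
The product is the template from position 58 through 105 (48 bp).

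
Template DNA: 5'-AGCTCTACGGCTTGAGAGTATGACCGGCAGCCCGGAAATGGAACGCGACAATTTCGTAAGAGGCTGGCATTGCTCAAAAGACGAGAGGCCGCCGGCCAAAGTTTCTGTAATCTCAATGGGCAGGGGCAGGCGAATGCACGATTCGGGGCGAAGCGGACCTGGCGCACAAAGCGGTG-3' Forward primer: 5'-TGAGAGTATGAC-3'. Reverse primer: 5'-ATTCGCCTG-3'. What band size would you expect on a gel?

The forward primer matches the template at positions 13–24.
Taking the reverse complement of ATTCGCCTG gives CAGGCGAAT, found at positions 127–135 on the template; the primer anneals here to the top strand with its 3' end pointing upstream.
The product runs from position 13 to position 135, so its length is 135 − 13 + 1 = 123 bp.

123 bp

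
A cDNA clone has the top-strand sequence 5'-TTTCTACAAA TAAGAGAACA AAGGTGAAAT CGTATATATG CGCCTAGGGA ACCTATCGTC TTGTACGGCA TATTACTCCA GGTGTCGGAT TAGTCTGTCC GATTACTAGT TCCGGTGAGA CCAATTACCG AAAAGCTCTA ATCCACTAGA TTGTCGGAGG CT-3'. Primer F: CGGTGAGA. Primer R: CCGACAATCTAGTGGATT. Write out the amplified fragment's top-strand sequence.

Forward primer CGGTGAGA is found on the top strand at positions 113–120.
Taking the reverse complement of CCGACAATCTAGTGGATT gives AATCCACTAGATTGTCGG, found at positions 140–157 on the template; the primer anneals here to the top strand with its 3' end pointing upstream.
The product is the template from position 113 through 157 (45 bp).

5'-CGGTGAGACCAATTACCGAAAAGCTCTAATCCACTAGATTGTCGG-3'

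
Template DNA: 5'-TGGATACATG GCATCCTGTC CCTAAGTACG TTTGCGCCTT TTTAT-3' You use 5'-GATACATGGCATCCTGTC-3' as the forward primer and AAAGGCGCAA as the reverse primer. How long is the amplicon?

39 bp

Scanning the template, GATACATGGCATCCTGTC occurs at positions 3–20; this primer anneals to the bottom strand there with its 3' end pointing downstream.
The reverse primer's reverse complement is TTGCGCCTTT, which matches the template at positions 32–41.
Product length = (reverse-primer end) − (forward-primer start) + 1 = 41 − 3 + 1 = 39 bp.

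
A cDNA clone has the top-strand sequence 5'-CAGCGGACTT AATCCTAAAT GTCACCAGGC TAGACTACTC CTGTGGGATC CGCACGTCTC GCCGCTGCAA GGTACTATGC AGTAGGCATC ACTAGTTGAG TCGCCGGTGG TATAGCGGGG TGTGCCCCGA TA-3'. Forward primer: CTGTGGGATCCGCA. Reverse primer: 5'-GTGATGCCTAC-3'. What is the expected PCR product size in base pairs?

Forward primer CTGTGGGATCCGCA is found on the top strand at positions 41–54.
The reverse primer's reverse complement is GTAGGCATCAC, which matches the template at positions 82–92.
Amplicon spans positions 41–92: 52 bp.

52 bp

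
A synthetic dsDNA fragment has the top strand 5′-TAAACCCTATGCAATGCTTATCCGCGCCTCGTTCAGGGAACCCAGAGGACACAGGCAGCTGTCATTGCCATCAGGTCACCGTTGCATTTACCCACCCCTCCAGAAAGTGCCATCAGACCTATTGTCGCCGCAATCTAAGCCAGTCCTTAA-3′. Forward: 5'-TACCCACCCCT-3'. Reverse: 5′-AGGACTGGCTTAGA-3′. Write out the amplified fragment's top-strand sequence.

Scanning the template, TACCCACCCCT occurs at positions 89–99; this primer anneals to the bottom strand there with its 3' end pointing downstream.
Reverse complement of the reverse primer: TCTAAGCCAGTCCT. This occurs on the top strand at positions 134–147.
The product is the template from position 89 through 147 (59 bp).

5'-TACCCACCCCTCCAGAAAGTGCCATCAGACCTATTGTCGCCGCAATCTAAGCCAGTCCT-3'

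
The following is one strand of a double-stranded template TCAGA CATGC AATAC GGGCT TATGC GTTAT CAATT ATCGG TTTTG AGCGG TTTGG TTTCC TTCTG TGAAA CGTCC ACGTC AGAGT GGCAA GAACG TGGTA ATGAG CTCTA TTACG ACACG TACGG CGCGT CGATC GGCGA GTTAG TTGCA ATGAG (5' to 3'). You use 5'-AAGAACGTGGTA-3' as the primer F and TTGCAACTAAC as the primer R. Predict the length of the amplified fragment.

63 bp

Scanning the template, AAGAACGTGGTA occurs at positions 89–100; this primer anneals to the bottom strand there with its 3' end pointing downstream.
Taking the reverse complement of TTGCAACTAAC gives GTTAGTTGCAA, found at positions 141–151 on the template; the primer anneals here to the top strand with its 3' end pointing upstream.
The product runs from position 89 to position 151, so its length is 151 − 89 + 1 = 63 bp.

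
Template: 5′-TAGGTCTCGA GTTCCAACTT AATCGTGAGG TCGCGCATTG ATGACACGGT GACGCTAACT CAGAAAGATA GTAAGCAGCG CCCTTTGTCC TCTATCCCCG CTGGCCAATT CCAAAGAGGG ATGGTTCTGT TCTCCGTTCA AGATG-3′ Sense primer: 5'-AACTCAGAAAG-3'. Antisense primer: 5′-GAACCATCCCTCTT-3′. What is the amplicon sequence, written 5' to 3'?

The forward primer matches the template at positions 57–67.
Taking the reverse complement of GAACCATCCCTCTT gives AAGAGGGATGGTTC, found at positions 114–127 on the template; the primer anneals here to the top strand with its 3' end pointing upstream.
The product is the template from position 57 through 127 (71 bp).

5'-AACTCAGAAAGATAGTAAGCAGCGCCCTTTGTCCTCTATCCCCGCTGGCCAATTCCAAAGAGGGATGGTTC-3'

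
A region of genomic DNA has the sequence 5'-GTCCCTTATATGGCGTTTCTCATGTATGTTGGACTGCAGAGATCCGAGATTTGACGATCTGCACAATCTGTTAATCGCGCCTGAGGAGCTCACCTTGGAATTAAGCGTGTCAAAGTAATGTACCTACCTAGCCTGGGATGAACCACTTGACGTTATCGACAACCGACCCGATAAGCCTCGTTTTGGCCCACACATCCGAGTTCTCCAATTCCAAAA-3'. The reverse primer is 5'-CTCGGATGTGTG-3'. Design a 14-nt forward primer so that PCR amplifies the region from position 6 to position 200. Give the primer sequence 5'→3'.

5'-TTATATGGCGTTTC-3'

The reverse primer's reverse complement CACACATCCGAG matches the template at positions 189–200; the product starts at position 6.
The forward primer is identical to the top strand over positions 6–19: TTATATGGCGTTTC.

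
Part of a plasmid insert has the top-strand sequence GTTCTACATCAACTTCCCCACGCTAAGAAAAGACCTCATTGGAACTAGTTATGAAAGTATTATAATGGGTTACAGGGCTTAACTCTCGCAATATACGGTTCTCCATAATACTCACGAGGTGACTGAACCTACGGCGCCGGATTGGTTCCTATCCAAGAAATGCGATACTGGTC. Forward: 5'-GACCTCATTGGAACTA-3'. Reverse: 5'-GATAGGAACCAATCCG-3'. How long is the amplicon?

122 bp

The forward primer matches the template at positions 32–47.
Taking the reverse complement of GATAGGAACCAATCCG gives CGGATTGGTTCCTATC, found at positions 138–153 on the template; the primer anneals here to the top strand with its 3' end pointing upstream.
The product runs from position 32 to position 153, so its length is 153 − 32 + 1 = 122 bp.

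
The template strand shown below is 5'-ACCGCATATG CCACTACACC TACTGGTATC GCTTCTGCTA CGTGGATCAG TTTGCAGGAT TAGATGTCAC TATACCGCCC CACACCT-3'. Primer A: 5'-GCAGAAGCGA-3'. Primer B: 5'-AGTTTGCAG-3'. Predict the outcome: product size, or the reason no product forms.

Primer A (GCAGAAGCGA) has reverse complement TCGCTTCTGC, which matches the top strand at positions 29–38; primer A anneals to the top strand there with its 3' end pointing upstream toward position 29.
Primer B (AGTTTGCAG) matches the top strand directly at positions 49–57; it anneals to the bottom strand with its 3' end pointing downstream toward position 57.
The 3' ends diverge (primer A extends toward position 1, primer B toward position 87), so the primers never converge on a shared product.

No product — the primers' 3' ends point away from each other.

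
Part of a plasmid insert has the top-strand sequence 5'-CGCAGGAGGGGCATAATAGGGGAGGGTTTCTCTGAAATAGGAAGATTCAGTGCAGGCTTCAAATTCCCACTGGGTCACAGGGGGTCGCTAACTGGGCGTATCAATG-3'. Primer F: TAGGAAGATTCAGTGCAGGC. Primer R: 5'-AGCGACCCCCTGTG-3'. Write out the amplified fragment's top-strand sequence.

5'-TAGGAAGATTCAGTGCAGGCTTCAAATTCCCACTGGGTCACAGGGGGTCGCT-3'

Scanning the template, TAGGAAGATTCAGTGCAGGC occurs at positions 38–57; this primer anneals to the bottom strand there with its 3' end pointing downstream.
Reverse complement of the reverse primer: CACAGGGGGTCGCT. This occurs on the top strand at positions 76–89.
The product is the template from position 38 through 89 (52 bp).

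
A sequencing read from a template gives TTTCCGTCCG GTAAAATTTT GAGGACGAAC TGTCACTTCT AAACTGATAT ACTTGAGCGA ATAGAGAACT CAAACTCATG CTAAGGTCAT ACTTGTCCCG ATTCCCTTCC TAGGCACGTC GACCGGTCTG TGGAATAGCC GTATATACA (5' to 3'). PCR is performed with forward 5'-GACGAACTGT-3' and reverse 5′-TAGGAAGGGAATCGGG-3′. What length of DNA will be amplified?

Scanning the template, GACGAACTGT occurs at positions 24–33; this primer anneals to the bottom strand there with its 3' end pointing downstream.
The reverse primer's reverse complement is CCCGATTCCCTTCCTA, which matches the template at positions 97–112.
Amplicon spans positions 24–112: 89 bp.

89 bp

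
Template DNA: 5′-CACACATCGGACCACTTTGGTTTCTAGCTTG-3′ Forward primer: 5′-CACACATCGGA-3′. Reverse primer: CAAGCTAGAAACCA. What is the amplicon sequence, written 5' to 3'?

Scanning the template, CACACATCGGA occurs at positions 1–11; this primer anneals to the bottom strand there with its 3' end pointing downstream.
Taking the reverse complement of CAAGCTAGAAACCA gives TGGTTTCTAGCTTG, found at positions 18–31 on the template; the primer anneals here to the top strand with its 3' end pointing upstream.
The product is the template from position 1 through 31 (31 bp).

5'-CACACATCGGACCACTTTGGTTTCTAGCTTG-3'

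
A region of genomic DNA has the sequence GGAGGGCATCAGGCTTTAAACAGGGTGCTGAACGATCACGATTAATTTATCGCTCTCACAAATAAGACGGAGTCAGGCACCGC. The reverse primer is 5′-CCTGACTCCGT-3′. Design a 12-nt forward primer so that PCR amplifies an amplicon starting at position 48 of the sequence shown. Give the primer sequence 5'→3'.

5'-TATCGCTCTCAC-3'

The reverse primer's reverse complement ACGGAGTCAGG matches the template at positions 67–77; the product starts at position 48.
The forward primer is identical to the top strand over positions 48–59: TATCGCTCTCAC.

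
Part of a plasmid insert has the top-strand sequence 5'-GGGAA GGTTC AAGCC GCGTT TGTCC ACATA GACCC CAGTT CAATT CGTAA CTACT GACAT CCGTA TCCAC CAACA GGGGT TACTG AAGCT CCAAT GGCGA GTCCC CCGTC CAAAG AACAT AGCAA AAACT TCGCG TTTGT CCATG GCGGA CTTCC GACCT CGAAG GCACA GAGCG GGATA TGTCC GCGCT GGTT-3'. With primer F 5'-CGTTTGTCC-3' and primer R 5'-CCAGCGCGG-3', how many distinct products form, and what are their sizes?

The forward primer CGTTTGTCC matches the top strand at positions 17–25, 134–142.
The reverse primer's reverse complement is CCGCGCTGG, matching at positions 184–192.
Each forward site pairs with the reverse site to give a product ending at position 192: sizes 176, 59 bp.

Two products: 176 bp, 59 bp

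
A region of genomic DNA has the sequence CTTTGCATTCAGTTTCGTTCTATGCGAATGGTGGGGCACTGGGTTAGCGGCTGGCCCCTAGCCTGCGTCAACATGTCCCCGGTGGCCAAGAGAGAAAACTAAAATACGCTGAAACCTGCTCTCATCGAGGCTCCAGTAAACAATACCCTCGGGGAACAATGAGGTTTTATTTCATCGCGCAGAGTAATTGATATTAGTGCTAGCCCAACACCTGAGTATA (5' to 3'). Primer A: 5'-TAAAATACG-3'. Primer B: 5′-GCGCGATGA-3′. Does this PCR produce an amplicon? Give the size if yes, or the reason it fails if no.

Yes — an 81 bp product.

Primer A (TAAAATACG) matches the top strand at positions 100–108; it acts as a forward primer.
Primer B's reverse complement is TCATCGCGC, matching the top strand at positions 172–180; it acts as a reverse primer.
The 3' ends face each other across positions 100–180, giving an 81 bp product.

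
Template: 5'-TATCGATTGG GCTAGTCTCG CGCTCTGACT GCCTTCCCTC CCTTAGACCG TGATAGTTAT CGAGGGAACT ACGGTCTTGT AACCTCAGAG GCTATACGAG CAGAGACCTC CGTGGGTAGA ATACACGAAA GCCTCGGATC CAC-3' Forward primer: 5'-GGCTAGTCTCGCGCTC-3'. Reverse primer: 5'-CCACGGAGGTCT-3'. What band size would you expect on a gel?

Scanning the template, GGCTAGTCTCGCGCTC occurs at positions 10–25; this primer anneals to the bottom strand there with its 3' end pointing downstream.
Taking the reverse complement of CCACGGAGGTCT gives AGACCTCCGTGG, found at positions 104–115 on the template; the primer anneals here to the top strand with its 3' end pointing upstream.
The product runs from position 10 to position 115, so its length is 115 − 10 + 1 = 106 bp.

106 bp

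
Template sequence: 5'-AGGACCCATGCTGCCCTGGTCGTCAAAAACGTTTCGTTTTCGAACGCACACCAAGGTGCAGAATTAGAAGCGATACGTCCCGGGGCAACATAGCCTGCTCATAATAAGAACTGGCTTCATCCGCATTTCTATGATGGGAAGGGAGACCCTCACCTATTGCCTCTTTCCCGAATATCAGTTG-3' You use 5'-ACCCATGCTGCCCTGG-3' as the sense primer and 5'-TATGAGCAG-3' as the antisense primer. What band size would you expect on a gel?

The forward primer matches the template at positions 4–19.
Reverse complement of the reverse primer: CTGCTCATA. This occurs on the top strand at positions 95–103.
The product runs from position 4 to position 103, so its length is 103 − 4 + 1 = 100 bp.

100 bp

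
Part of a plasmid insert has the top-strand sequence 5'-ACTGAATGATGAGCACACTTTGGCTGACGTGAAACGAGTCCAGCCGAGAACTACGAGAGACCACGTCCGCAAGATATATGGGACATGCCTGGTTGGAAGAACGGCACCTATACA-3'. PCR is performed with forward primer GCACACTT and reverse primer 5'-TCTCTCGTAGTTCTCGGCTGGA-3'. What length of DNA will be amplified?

Scanning the template, GCACACTT occurs at positions 13–20; this primer anneals to the bottom strand there with its 3' end pointing downstream.
Reverse complement of the reverse primer: TCCAGCCGAGAACTACGAGAGA. This occurs on the top strand at positions 39–60.
Amplicon spans positions 13–60: 48 bp.

48 bp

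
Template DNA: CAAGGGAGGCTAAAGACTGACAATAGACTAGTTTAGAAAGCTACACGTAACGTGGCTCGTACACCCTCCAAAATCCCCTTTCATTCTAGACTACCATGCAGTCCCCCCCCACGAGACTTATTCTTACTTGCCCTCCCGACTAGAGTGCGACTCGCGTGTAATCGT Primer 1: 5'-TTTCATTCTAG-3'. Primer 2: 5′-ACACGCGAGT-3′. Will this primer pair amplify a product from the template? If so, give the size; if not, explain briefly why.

Yes — an 81 bp product.

Primer 1 (TTTCATTCTAG) matches the top strand at positions 79–89; it acts as a forward primer.
Primer 2's reverse complement is ACTCGCGTGT, matching the top strand at positions 150–159; it acts as a reverse primer.
The 3' ends face each other across positions 79–159, giving an 81 bp product.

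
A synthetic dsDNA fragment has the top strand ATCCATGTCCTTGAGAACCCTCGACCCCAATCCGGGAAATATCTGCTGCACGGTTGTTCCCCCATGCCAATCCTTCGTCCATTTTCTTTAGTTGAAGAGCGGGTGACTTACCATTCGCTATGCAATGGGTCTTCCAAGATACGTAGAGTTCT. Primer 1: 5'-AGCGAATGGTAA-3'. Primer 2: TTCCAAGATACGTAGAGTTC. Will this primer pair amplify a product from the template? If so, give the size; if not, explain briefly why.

Primer 1 (AGCGAATGGTAA) has reverse complement TTACCATTCGCT, which matches the top strand at positions 108–119; primer 1 anneals to the top strand there with its 3' end pointing upstream toward position 108.
Primer 2 (TTCCAAGATACGTAGAGTTC) matches the top strand directly at positions 132–151; it anneals to the bottom strand with its 3' end pointing downstream toward position 151.
The 3' ends diverge (primer 1 extends toward position 1, primer 2 toward position 152), so the primers never converge on a shared product.

No product — the primers' 3' ends point away from each other.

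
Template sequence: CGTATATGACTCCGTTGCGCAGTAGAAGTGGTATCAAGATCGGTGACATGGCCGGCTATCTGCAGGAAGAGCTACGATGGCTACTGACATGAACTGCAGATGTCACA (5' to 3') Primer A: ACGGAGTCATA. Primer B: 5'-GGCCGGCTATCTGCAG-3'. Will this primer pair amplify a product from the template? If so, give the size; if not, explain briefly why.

Primer A (ACGGAGTCATA) has reverse complement TATGACTCCGT, which matches the top strand at positions 5–15; primer A anneals to the top strand there with its 3' end pointing upstream toward position 5.
Primer B (GGCCGGCTATCTGCAG) matches the top strand directly at positions 50–65; it anneals to the bottom strand with its 3' end pointing downstream toward position 65.
The 3' ends diverge (primer A extends toward position 1, primer B toward position 107), so the primers never converge on a shared product.

No product — the primers' 3' ends point away from each other.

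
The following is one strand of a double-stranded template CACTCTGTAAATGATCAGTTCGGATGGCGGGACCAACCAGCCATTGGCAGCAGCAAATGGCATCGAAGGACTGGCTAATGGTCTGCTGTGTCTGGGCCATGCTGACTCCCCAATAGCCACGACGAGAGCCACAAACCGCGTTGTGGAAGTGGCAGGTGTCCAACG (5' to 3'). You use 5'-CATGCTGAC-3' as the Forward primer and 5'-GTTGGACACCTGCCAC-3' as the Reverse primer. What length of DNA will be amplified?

67 bp

The forward primer matches the template at positions 98–106.
Taking the reverse complement of GTTGGACACCTGCCAC gives GTGGCAGGTGTCCAAC, found at positions 149–164 on the template; the primer anneals here to the top strand with its 3' end pointing upstream.
Product length = (reverse-primer end) − (forward-primer start) + 1 = 164 − 98 + 1 = 67 bp.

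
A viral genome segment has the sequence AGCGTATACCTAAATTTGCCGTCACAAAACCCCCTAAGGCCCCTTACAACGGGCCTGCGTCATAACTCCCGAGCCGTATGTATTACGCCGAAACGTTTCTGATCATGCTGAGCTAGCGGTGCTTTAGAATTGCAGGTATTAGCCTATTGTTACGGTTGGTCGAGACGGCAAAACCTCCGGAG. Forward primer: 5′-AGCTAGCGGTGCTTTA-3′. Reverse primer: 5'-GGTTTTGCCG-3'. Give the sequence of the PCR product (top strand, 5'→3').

Scanning the template, AGCTAGCGGTGCTTTA occurs at positions 111–126; this primer anneals to the bottom strand there with its 3' end pointing downstream.
The reverse primer's reverse complement is CGGCAAAACC, which matches the template at positions 166–175.
The product is the template from position 111 through 175 (65 bp).

5'-AGCTAGCGGTGCTTTAGAATTGCAGGTATTAGCCTATTGTTACGGTTGGTCGAGACGGCAAAACC-3'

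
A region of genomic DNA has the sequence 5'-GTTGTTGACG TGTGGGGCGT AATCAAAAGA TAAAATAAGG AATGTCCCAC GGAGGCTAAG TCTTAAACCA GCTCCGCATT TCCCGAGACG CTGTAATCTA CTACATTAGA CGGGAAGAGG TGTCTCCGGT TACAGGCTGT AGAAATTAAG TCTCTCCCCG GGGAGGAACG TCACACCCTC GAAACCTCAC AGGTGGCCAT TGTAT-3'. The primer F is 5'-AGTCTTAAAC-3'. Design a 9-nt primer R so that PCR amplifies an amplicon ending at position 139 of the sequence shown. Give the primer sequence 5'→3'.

The forward primer binds at positions 59–68; the product's 3' end on the top strand is position 139.
The reverse primer anneals to the top strand over positions 131–139, i.e. to TACAGGCTG.
Its sequence written 5'→3' is the reverse complement: CAGCCTGTA.

5'-CAGCCTGTA-3'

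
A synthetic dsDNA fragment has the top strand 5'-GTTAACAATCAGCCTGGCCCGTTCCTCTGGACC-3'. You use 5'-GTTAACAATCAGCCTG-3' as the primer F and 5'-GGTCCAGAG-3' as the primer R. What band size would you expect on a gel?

The forward primer matches the template at positions 1–16.
Taking the reverse complement of GGTCCAGAG gives CTCTGGACC, found at positions 25–33 on the template; the primer anneals here to the top strand with its 3' end pointing upstream.
Amplicon spans positions 1–33: 33 bp.

33 bp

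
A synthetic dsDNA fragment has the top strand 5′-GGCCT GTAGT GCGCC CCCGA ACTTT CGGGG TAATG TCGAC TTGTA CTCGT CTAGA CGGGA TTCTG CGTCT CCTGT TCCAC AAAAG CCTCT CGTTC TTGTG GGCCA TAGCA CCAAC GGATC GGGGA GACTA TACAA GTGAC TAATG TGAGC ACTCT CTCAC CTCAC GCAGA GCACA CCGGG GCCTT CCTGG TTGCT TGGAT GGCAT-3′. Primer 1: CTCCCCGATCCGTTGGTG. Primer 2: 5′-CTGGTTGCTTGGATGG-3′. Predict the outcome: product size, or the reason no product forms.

No product — the primers' 3' ends point away from each other.

Primer 1 (CTCCCCGATCCGTTGGTG) has reverse complement CACCAACGGATCGGGGAG, which matches the top strand at positions 109–126; primer 1 anneals to the top strand there with its 3' end pointing upstream toward position 109.
Primer 2 (CTGGTTGCTTGGATGG) matches the top strand directly at positions 187–202; it anneals to the bottom strand with its 3' end pointing downstream toward position 202.
The 3' ends diverge (primer 1 extends toward position 1, primer 2 toward position 205), so the primers never converge on a shared product.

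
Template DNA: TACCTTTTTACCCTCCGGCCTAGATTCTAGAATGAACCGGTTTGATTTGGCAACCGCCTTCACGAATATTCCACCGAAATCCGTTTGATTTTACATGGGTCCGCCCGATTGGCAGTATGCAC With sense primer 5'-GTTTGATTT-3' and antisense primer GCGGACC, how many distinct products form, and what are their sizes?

Two products: 65 bp, 22 bp

The forward primer GTTTGATTT matches the top strand at positions 40–48, 83–91.
The reverse primer's reverse complement is GGTCCGC, matching at positions 98–104.
Each forward site pairs with the reverse site to give a product ending at position 104: sizes 65, 22 bp.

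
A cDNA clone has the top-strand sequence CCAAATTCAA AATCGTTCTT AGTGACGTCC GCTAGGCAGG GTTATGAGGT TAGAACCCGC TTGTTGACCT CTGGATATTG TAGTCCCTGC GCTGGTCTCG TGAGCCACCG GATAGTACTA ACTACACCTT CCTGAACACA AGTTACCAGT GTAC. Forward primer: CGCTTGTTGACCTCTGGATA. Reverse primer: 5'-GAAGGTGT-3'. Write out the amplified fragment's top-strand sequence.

5'-CGCTTGTTGACCTCTGGATATTGTAGTCCCTGCGCTGGTCTCGTGAGCCACCGGATAGTACTAACTACACCTTC-3'

Scanning the template, CGCTTGTTGACCTCTGGATA occurs at positions 58–77; this primer anneals to the bottom strand there with its 3' end pointing downstream.
The reverse primer's reverse complement is ACACCTTC, which matches the template at positions 124–131.
The product is the template from position 58 through 131 (74 bp).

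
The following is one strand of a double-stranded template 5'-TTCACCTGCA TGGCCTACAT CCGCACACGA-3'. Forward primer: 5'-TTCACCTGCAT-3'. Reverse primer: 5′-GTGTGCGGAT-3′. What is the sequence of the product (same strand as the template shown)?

The forward primer matches the template at positions 1–11.
The reverse primer's reverse complement is ATCCGCACAC, which matches the template at positions 19–28.
The product is the template from position 1 through 28 (28 bp).

5'-TTCACCTGCATGGCCTACATCCGCACAC-3'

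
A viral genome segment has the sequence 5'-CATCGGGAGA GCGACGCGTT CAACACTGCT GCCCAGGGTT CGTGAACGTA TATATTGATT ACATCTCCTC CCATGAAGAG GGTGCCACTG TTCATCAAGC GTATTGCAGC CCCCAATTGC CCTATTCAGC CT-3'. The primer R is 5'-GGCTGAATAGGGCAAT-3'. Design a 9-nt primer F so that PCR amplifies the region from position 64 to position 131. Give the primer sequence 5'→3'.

The reverse primer's reverse complement ATTGCCCTATTCAGCC matches the template at positions 116–131; the product starts at position 64.
The forward primer is identical to the top strand over positions 64–72: TCTCCTCCC.

5'-TCTCCTCCC-3'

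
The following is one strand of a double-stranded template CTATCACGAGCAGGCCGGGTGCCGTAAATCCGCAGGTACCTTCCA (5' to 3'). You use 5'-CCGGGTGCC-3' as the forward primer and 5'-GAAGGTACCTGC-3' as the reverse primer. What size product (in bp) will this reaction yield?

Scanning the template, CCGGGTGCC occurs at positions 15–23; this primer anneals to the bottom strand there with its 3' end pointing downstream.
Reverse complement of the reverse primer: GCAGGTACCTTC. This occurs on the top strand at positions 32–43.
Amplicon spans positions 15–43: 29 bp.

29 bp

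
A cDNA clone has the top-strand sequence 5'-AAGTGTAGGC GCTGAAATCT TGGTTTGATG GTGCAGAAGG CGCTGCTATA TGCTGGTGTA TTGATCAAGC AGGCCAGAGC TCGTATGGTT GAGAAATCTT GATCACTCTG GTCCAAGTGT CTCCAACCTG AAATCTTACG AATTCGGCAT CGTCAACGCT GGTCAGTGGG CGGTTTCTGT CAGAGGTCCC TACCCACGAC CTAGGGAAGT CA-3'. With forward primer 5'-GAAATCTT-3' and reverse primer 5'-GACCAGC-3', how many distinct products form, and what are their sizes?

The forward primer GAAATCTT matches the top strand at positions 14–21, 93–100, 130–137.
The reverse primer's reverse complement is GCTGGTC, matching at positions 158–164.
Each forward site pairs with the reverse site to give a product ending at position 164: sizes 151, 72, 35 bp.

Three products: 151 bp, 72 bp, 35 bp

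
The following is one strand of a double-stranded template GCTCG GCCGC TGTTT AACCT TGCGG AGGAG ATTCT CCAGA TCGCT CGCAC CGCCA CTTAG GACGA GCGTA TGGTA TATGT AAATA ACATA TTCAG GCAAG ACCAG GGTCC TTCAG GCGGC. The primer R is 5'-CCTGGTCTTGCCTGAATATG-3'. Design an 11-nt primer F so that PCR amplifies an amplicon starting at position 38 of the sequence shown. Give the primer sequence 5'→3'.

5'-AGATCGCTCGC-3'

The reverse primer's reverse complement CATATTCAGGCAAGACCAGG matches the template at positions 87–106; the product starts at position 38.
The forward primer is identical to the top strand over positions 38–48: AGATCGCTCGC.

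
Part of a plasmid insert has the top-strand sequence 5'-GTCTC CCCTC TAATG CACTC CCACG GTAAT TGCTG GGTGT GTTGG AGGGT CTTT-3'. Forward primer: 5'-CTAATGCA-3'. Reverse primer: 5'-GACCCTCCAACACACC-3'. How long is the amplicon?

42 bp

Scanning the template, CTAATGCA occurs at positions 10–17; this primer anneals to the bottom strand there with its 3' end pointing downstream.
Taking the reverse complement of GACCCTCCAACACACC gives GGTGTGTTGGAGGGTC, found at positions 36–51 on the template; the primer anneals here to the top strand with its 3' end pointing upstream.
The product runs from position 10 to position 51, so its length is 51 − 10 + 1 = 42 bp.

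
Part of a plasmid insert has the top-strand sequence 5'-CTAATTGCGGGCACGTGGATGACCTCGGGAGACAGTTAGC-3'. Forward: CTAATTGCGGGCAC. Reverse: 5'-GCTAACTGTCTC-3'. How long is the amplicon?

Scanning the template, CTAATTGCGGGCAC occurs at positions 1–14; this primer anneals to the bottom strand there with its 3' end pointing downstream.
Taking the reverse complement of GCTAACTGTCTC gives GAGACAGTTAGC, found at positions 29–40 on the template; the primer anneals here to the top strand with its 3' end pointing upstream.
The product runs from position 1 to position 40, so its length is 40 − 1 + 1 = 40 bp.

40 bp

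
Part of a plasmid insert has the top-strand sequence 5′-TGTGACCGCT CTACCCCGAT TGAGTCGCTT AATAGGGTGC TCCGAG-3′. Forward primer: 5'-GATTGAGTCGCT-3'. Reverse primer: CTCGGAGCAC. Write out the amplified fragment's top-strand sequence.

Scanning the template, GATTGAGTCGCT occurs at positions 18–29; this primer anneals to the bottom strand there with its 3' end pointing downstream.
Taking the reverse complement of CTCGGAGCAC gives GTGCTCCGAG, found at positions 37–46 on the template; the primer anneals here to the top strand with its 3' end pointing upstream.
The product is the template from position 18 through 46 (29 bp).

5'-GATTGAGTCGCTTAATAGGGTGCTCCGAG-3'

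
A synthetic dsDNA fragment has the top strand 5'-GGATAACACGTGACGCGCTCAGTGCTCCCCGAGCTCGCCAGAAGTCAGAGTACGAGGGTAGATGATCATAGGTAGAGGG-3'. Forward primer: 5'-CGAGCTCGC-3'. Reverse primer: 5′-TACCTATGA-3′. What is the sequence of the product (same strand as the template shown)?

Scanning the template, CGAGCTCGC occurs at positions 30–38; this primer anneals to the bottom strand there with its 3' end pointing downstream.
The reverse primer's reverse complement is TCATAGGTA, which matches the template at positions 66–74.
The product is the template from position 30 through 74 (45 bp).

5'-CGAGCTCGCCAGAAGTCAGAGTACGAGGGTAGATGATCATAGGTA-3'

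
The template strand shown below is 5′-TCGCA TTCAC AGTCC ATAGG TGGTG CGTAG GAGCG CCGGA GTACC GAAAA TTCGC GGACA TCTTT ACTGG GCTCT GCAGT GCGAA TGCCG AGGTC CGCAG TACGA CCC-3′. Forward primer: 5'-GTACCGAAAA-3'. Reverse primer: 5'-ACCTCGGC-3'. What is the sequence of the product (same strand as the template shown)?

Forward primer GTACCGAAAA is found on the top strand at positions 41–50.
The reverse primer's reverse complement is GCCGAGGT, which matches the template at positions 87–94.
The product is the template from position 41 through 94 (54 bp).

5'-GTACCGAAAATTCGCGGACATCTTTACTGGGCTCTGCAGTGCGAATGCCGAGGT-3'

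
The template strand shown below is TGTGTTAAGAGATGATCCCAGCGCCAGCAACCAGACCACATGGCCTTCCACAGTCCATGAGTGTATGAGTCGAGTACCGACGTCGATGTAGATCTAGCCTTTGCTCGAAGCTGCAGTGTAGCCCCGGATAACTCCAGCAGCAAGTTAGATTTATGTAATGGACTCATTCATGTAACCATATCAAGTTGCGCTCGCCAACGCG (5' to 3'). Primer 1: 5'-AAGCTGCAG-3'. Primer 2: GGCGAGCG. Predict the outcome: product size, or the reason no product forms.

Primer 1 (AAGCTGCAG) matches the top strand at positions 108–116; it acts as a forward primer.
Primer 2's reverse complement is CGCTCGCC, matching the top strand at positions 189–196; it acts as a reverse primer.
The 3' ends face each other across positions 108–196, giving an 89 bp product.

Yes — an 89 bp product.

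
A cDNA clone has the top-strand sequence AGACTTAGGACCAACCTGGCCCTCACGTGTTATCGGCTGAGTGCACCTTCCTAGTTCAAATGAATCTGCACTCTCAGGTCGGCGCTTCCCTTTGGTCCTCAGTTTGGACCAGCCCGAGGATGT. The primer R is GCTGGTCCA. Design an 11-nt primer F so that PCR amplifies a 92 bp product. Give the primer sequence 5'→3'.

5'-CTCACGTGTTA-3'

The reverse primer's reverse complement TGGACCAGC matches the template at positions 105–113, so the product ends at position 113.
A 92 bp product then starts at position 113 − 92 + 1 = 22.
The forward primer is identical to the top strand there: CTCACGTGTTA.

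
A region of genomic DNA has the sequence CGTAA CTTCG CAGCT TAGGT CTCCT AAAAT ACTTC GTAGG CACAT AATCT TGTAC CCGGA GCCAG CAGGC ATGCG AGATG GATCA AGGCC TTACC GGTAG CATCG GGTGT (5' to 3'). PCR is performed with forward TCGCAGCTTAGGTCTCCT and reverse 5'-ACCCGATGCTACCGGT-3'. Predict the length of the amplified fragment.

The forward primer matches the template at positions 8–25.
The reverse primer's reverse complement is ACCGGTAGCATCGGGT, which matches the template at positions 93–108.
Amplicon spans positions 8–108: 101 bp.

101 bp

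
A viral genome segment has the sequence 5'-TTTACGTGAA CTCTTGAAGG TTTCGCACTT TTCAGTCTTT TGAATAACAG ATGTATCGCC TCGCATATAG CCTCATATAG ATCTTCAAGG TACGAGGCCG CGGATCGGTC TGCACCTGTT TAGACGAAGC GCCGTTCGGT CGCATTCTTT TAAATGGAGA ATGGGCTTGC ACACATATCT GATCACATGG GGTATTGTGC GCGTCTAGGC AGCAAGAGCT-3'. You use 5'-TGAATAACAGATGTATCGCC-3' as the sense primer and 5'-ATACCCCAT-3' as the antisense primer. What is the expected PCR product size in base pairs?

155 bp

The forward primer matches the template at positions 41–60.
Taking the reverse complement of ATACCCCAT gives ATGGGGTAT, found at positions 187–195 on the template; the primer anneals here to the top strand with its 3' end pointing upstream.
Amplicon spans positions 41–195: 155 bp.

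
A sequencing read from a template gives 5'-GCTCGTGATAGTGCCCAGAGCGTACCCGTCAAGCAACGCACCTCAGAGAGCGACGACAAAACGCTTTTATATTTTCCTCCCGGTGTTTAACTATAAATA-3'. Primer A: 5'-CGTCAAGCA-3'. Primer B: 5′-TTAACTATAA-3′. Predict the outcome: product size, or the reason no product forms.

No product — both primers anneal to the same strand and extend in the same direction.

Primer A (CGTCAAGCA) matches the top strand at positions 27–35 (3' end points downstream).
Primer B (TTAACTATAA) also matches the top strand directly, at positions 87–96 — its reverse complement TTATAGTTAA is not present.
Both primers anneal to the bottom strand with 3' ends pointing the same way, so neither can prime synthesis back toward the other.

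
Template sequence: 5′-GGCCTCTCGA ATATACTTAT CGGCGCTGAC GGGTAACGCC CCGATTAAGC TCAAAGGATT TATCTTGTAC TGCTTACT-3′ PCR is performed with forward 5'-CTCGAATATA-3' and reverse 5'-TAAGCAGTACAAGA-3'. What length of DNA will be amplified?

71 bp

Scanning the template, CTCGAATATA occurs at positions 6–15; this primer anneals to the bottom strand there with its 3' end pointing downstream.
Taking the reverse complement of TAAGCAGTACAAGA gives TCTTGTACTGCTTA, found at positions 63–76 on the template; the primer anneals here to the top strand with its 3' end pointing upstream.
Amplicon spans positions 6–76: 71 bp.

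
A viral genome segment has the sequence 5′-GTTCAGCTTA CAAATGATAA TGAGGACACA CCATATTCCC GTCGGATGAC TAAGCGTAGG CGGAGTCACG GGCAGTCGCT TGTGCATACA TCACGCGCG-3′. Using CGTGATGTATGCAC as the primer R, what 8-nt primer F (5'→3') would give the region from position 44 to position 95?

The reverse primer's reverse complement GTGCATACATCACG matches the template at positions 82–95; the product starts at position 44.
The forward primer is identical to the top strand over positions 44–51: GGATGACT.

5'-GGATGACT-3'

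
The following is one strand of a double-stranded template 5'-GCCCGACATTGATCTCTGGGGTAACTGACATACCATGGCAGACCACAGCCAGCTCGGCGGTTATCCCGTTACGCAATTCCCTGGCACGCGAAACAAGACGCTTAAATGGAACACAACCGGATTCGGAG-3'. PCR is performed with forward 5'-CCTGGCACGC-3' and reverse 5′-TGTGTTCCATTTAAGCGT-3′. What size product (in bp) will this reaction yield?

36 bp

Forward primer CCTGGCACGC is found on the top strand at positions 80–89.
Taking the reverse complement of TGTGTTCCATTTAAGCGT gives ACGCTTAAATGGAACACA, found at positions 98–115 on the template; the primer anneals here to the top strand with its 3' end pointing upstream.
The product runs from position 80 to position 115, so its length is 115 − 80 + 1 = 36 bp.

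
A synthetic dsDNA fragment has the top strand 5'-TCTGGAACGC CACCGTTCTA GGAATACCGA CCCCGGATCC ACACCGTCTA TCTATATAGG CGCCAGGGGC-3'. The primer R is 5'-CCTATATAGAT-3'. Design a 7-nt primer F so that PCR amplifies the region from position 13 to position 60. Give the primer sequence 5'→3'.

5'-CCGTTCT-3'

The reverse primer's reverse complement ATCTATATAGG matches the template at positions 50–60; the product starts at position 13.
The forward primer is identical to the top strand over positions 13–19: CCGTTCT.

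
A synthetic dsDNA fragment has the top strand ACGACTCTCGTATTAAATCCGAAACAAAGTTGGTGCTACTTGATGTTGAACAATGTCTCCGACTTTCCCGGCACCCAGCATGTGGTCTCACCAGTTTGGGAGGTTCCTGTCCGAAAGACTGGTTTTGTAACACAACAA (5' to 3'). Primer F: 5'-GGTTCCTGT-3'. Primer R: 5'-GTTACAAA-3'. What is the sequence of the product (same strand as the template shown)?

Forward primer GGTTCCTGT is found on the top strand at positions 102–110.
The reverse primer's reverse complement is TTTGTAAC, which matches the template at positions 124–131.
The product is the template from position 102 through 131 (30 bp).

5'-GGTTCCTGTCCGAAAGACTGGTTTTGTAAC-3'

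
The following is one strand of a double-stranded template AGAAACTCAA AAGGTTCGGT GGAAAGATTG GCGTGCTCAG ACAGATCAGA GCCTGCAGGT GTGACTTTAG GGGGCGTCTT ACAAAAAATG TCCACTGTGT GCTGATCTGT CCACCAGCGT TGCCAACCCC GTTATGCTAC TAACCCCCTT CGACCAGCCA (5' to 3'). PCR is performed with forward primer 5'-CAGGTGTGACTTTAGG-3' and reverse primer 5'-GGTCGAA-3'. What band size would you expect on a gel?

100 bp

The forward primer matches the template at positions 56–71.
Reverse complement of the reverse primer: TTCGACC. This occurs on the top strand at positions 149–155.
Product length = (reverse-primer end) − (forward-primer start) + 1 = 155 − 56 + 1 = 100 bp.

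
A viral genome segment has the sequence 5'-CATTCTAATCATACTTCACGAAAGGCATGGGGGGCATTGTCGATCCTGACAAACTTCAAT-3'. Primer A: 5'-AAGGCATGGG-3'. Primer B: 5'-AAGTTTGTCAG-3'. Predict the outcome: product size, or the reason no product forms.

Primer A (AAGGCATGGG) matches the top strand at positions 22–31; it acts as a forward primer.
Primer B's reverse complement is CTGACAAACTT, matching the top strand at positions 46–56; it acts as a reverse primer.
The 3' ends face each other across positions 22–56, giving a 35 bp product.

Yes — a 35 bp product.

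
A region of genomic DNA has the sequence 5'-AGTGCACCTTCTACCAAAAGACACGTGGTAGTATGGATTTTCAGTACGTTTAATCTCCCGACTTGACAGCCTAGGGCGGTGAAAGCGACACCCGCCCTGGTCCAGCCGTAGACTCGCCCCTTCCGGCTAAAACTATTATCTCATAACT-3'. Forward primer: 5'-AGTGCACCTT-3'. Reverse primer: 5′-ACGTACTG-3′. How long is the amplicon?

49 bp

Forward primer AGTGCACCTT is found on the top strand at positions 1–10.
Reverse complement of the reverse primer: CAGTACGT. This occurs on the top strand at positions 42–49.
Amplicon spans positions 1–49: 49 bp.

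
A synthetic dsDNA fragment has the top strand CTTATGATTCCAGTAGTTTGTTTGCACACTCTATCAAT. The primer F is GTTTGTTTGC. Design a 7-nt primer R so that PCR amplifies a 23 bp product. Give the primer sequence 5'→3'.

The forward primer binds at positions 16–25, so a 23 bp product ends at position 16 + 23 − 1 = 38.
The reverse primer anneals to the top strand over positions 32–38, i.e. to TATCAAT.
Its sequence written 5'→3' is the reverse complement: ATTGATA.

5'-ATTGATA-3'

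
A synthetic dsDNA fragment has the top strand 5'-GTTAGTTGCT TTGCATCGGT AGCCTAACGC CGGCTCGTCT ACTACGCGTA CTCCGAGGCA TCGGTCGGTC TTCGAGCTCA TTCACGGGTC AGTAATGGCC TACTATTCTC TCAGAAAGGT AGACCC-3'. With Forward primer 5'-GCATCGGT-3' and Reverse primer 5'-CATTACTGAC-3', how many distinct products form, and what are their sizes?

The forward primer GCATCGGT matches the top strand at positions 13–20, 58–65.
The reverse primer's reverse complement is GTCAGTAATG, matching at positions 88–97.
Each forward site pairs with the reverse site to give a product ending at position 97: sizes 85, 40 bp.

Two products: 85 bp, 40 bp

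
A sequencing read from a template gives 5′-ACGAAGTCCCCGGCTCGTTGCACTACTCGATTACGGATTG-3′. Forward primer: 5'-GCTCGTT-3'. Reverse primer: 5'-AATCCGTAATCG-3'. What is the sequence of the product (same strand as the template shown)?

Scanning the template, GCTCGTT occurs at positions 13–19; this primer anneals to the bottom strand there with its 3' end pointing downstream.
Taking the reverse complement of AATCCGTAATCG gives CGATTACGGATT, found at positions 28–39 on the template; the primer anneals here to the top strand with its 3' end pointing upstream.
The product is the template from position 13 through 39 (27 bp).

5'-GCTCGTTGCACTACTCGATTACGGATT-3'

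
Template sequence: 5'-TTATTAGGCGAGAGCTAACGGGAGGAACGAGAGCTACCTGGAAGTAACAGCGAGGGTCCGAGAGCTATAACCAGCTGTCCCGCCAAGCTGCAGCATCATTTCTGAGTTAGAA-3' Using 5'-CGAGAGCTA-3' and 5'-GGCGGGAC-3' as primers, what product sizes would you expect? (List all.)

The forward primer CGAGAGCTA matches the top strand at positions 9–17, 28–36, 59–67.
The reverse primer's reverse complement is GTCCCGCC, matching at positions 77–84.
Each forward site pairs with the reverse site to give a product ending at position 84: sizes 76, 57, 26 bp.

76 bp, 57 bp, 26 bp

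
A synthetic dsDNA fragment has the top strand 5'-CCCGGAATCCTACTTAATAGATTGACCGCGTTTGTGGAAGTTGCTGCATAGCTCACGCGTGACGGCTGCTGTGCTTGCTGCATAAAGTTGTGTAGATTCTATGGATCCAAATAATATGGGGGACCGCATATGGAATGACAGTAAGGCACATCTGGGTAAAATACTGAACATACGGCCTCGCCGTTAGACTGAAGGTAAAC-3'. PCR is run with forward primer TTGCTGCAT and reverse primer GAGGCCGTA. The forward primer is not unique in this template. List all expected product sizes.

The forward primer TTGCTGCAT matches the top strand at positions 41–49, 75–83.
The reverse primer's reverse complement is TACGGCCTC, matching at positions 171–179.
Each forward site pairs with the reverse site to give a product ending at position 179: sizes 139, 105 bp.

139 bp, 105 bp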